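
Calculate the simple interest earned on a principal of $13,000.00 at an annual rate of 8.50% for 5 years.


Simple interest formula: I = P × r × t
I = $13,000.00 × 0.085 × 5
I = $5,525.00

I = P × r × t = $5,525.00


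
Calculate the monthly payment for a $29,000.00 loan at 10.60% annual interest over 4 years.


Loan payment formula: PMT = PV × r / (1 − (1 + r)^(−n))
Monthly rate r = 0.106/12 ≈ 0.00883333, n = 48 months
Denominator: 1 − (1 + 0.106/12)^(−48) = 0.344357
PMT = $29,000.00 × (0.106/12) / 0.344357
PMT = $743.90 per month

PMT = PV × r / (1-(1+r)^(-n)) = $743.90/month


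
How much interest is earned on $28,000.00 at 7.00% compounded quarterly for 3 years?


Compound interest earned = final amount − principal.
A = P(1 + r/n)^(nt) = $28,000.00 × (1 + 0.07/4)^(4 × 3) = $34,480.30
Interest = A − P = $34,480.30 − $28,000.00 = $6,480.30

Interest = A - P = $6,480.30


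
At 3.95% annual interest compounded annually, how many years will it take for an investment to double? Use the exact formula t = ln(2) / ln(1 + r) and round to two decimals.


Doubling condition: (1 + r)^t = 2
Take ln of both sides: t × ln(1 + r) = ln(2)
t = ln(2) / ln(1 + r)
t = 0.693147 / 0.038740
t = 17.89

t = ln(2) / ln(1 + r) = 17.89 years


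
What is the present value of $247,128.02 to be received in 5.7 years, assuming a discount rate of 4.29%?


Present value formula: PV = FV / (1 + r)^t
PV = $247,128.02 / (1 + 0.0429)^5.7
PV = $247,128.02 / 1.270525
PV = $194,508.59

PV = FV / (1 + r)^t = $194,508.59


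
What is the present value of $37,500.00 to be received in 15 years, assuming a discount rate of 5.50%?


Present value formula: PV = FV / (1 + r)^t
PV = $37,500.00 / (1 + 0.055)^15
PV = $37,500.00 / 2.232476
PV = $16,797.49

PV = FV / (1 + r)^t = $16,797.49


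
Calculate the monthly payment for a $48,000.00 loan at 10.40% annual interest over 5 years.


Loan payment formula: PMT = PV × r / (1 − (1 + r)^(−n))
Monthly rate r = 0.104/12 ≈ 0.00866667, n = 60 months
Denominator: 1 − (1 + 0.104/12)^(−60) = 0.404146
PMT = $48,000.00 × (0.104/12) / 0.404146
PMT = $1,029.33 per month

PMT = PV × r / (1-(1+r)^(-n)) = $1,029.33/month


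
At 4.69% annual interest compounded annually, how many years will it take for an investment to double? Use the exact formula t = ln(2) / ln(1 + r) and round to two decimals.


Doubling condition: (1 + r)^t = 2
Take ln of both sides: t × ln(1 + r) = ln(2)
t = ln(2) / ln(1 + r)
t = 0.693147 / 0.045833
t = 15.12

t = ln(2) / ln(1 + r) = 15.12 years


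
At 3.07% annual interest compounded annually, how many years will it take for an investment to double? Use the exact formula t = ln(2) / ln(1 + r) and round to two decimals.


Doubling condition: (1 + r)^t = 2
Take ln of both sides: t × ln(1 + r) = ln(2)
t = ln(2) / ln(1 + r)
t = 0.693147 / 0.030238
t = 22.92

t = ln(2) / ln(1 + r) = 22.92 years


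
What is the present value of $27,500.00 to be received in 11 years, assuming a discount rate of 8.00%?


Present value formula: PV = FV / (1 + r)^t
PV = $27,500.00 / (1 + 0.08)^11
PV = $27,500.00 / 2.331639
PV = $11,794.28

PV = FV / (1 + r)^t = $11,794.28


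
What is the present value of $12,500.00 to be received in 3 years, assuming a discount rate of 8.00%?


Present value formula: PV = FV / (1 + r)^t
PV = $12,500.00 / (1 + 0.08)^3
PV = $12,500.00 / 1.259712
PV = $9,922.90

PV = FV / (1 + r)^t = $9,922.90


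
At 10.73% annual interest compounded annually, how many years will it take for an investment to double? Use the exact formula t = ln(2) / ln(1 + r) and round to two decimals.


Doubling condition: (1 + r)^t = 2
Take ln of both sides: t × ln(1 + r) = ln(2)
t = ln(2) / ln(1 + r)
t = 0.693147 / 0.101925
t = 6.80

t = ln(2) / ln(1 + r) = 6.80 years


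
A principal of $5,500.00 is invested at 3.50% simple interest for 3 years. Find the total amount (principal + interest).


Total amount formula: A = P(1 + rt) = P + P·r·t
Interest: I = P × r × t = $5,500.00 × 0.035 × 3 = $577.50
A = P + I = $5,500.00 + $577.50 = $6,077.50

A = P + I = P(1 + rt) = $6,077.50


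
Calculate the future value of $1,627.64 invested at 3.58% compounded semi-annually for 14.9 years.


Compound interest formula: A = P(1 + r/n)^(nt)
A = $1,627.64 × (1 + 0.0358/2)^(2 × 14.9)
Growth factor: (1 + 0.0358/2)^29.8 = 1.696729
A = $1,627.64 × 1.696729
A = $2,761.66

A = P(1 + r/n)^(nt) = $2,761.66


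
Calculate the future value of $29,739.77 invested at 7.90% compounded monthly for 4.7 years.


Compound interest formula: A = P(1 + r/n)^(nt)
A = $29,739.77 × (1 + 0.079/12)^(12 × 4.7)
Growth factor: (1 + 0.079/12)^56.4 = 1.447855
A = $29,739.77 × 1.447855
A = $43,058.87

A = P(1 + r/n)^(nt) = $43,058.87


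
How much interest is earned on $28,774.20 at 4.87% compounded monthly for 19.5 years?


Compound interest earned = final amount − principal.
A = P(1 + r/n)^(nt) = $28,774.20 × (1 + 0.0487/12)^(12 × 19.5) = $74,232.89
Interest = A − P = $74,232.89 − $28,774.20 = $45,458.69

Interest = A - P = $45,458.69


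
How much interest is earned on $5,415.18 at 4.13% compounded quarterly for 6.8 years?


Compound interest earned = final amount − principal.
A = P(1 + r/n)^(nt) = $5,415.18 × (1 + 0.0413/4)^(4 × 6.8) = $7,160.69
Interest = A − P = $7,160.69 − $5,415.18 = $1,745.51

Interest = A - P = $1,745.51


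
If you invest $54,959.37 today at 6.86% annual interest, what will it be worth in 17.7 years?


Future value formula: FV = PV × (1 + r)^t
FV = $54,959.37 × (1 + 0.0686)^17.7
FV = $54,959.37 × 3.236149
FV = $177,856.71

FV = PV × (1 + r)^t = $177,856.71


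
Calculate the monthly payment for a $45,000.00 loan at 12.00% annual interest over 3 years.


Loan payment formula: PMT = PV × r / (1 − (1 + r)^(−n))
Monthly rate r = 0.12/12 = 0.01, n = 36 months
Denominator: 1 − (1 + 0.12/12)^(−36) = 0.301075
PMT = $45,000.00 × (0.12/12) / 0.301075
PMT = $1,494.64 per month

PMT = PV × r / (1-(1+r)^(-n)) = $1,494.64/month


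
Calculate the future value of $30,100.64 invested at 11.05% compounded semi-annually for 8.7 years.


Compound interest formula: A = P(1 + r/n)^(nt)
A = $30,100.64 × (1 + 0.1105/2)^(2 × 8.7)
Growth factor: (1 + 0.1105/2)^17.4 = 2.549079
A = $30,100.64 × 2.549079
A = $76,728.91

A = P(1 + r/n)^(nt) = $76,728.91


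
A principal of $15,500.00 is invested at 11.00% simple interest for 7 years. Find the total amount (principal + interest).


Total amount formula: A = P(1 + rt) = P + P·r·t
Interest: I = P × r × t = $15,500.00 × 0.11 × 7 = $11,935.00
A = P + I = $15,500.00 + $11,935.00 = $27,435.00

A = P + I = P(1 + rt) = $27,435.00


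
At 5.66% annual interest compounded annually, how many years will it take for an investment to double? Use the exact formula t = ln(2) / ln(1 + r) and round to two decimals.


Doubling condition: (1 + r)^t = 2
Take ln of both sides: t × ln(1 + r) = ln(2)
t = ln(2) / ln(1 + r)
t = 0.693147 / 0.055056
t = 12.59

t = ln(2) / ln(1 + r) = 12.59 years


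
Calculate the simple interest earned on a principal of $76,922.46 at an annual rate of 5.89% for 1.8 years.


Simple interest formula: I = P × r × t
I = $76,922.46 × 0.0589 × 1.8
I = $8,155.32

I = P × r × t = $8,155.32


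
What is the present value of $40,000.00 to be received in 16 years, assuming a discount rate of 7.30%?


Present value formula: PV = FV / (1 + r)^t
PV = $40,000.00 / (1 + 0.073)^16
PV = $40,000.00 / 3.087419
PV = $12,955.81

PV = FV / (1 + r)^t = $12,955.81


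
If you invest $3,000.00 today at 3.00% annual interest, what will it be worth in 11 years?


Future value formula: FV = PV × (1 + r)^t
FV = $3,000.00 × (1 + 0.03)^11
FV = $3,000.00 × 1.384234
FV = $4,152.70

FV = PV × (1 + r)^t = $4,152.70


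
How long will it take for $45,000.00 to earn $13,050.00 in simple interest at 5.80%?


Rearrange the simple interest formula for t:
I = P × r × t  ⇒  t = I / (P × r)
t = $13,050.00 / ($45,000.00 × 0.058)
t = 5

t = I/(P×r) = 5 years


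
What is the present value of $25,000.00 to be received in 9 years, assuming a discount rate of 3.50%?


Present value formula: PV = FV / (1 + r)^t
PV = $25,000.00 / (1 + 0.035)^9
PV = $25,000.00 / 1.3628974
PV = $18,343.27

PV = FV / (1 + r)^t = $18,343.27


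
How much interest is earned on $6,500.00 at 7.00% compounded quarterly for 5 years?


Compound interest earned = final amount − principal.
A = P(1 + r/n)^(nt) = $6,500.00 × (1 + 0.07/4)^(4 × 5) = $9,196.06
Interest = A − P = $9,196.06 − $6,500.00 = $2,696.06

Interest = A - P = $2,696.06


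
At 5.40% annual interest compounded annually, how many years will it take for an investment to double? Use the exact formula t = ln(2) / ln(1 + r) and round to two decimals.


Doubling condition: (1 + r)^t = 2
Take ln of both sides: t × ln(1 + r) = ln(2)
t = ln(2) / ln(1 + r)
t = 0.693147 / 0.052592
t = 13.18

t = ln(2) / ln(1 + r) = 13.18 years


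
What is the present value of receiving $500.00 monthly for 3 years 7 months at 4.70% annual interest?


Present value of an ordinary annuity: PV = PMT × (1 − (1 + r)^(−n)) / r
Monthly rate r = 0.047/12 ≈ 0.00391667, n = 43
PV = $500.00 × (1 − (1 + 0.047/12)^(−43)) / (0.047/12)
PV = $500.00 × 39.503057
PV = $19,751.53

PV = PMT × (1-(1+r)^(-n))/r = $19,751.53


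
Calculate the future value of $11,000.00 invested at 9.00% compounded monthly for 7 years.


Compound interest formula: A = P(1 + r/n)^(nt)
A = $11,000.00 × (1 + 0.09/12)^(12 × 7)
Growth factor: (1 + 0.09/12)^84 = 1.873202
A = $11,000.00 × 1.873202
A = $20,605.22

A = P(1 + r/n)^(nt) = $20,605.22


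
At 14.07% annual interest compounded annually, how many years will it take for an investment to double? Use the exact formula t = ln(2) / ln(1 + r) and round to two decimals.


Doubling condition: (1 + r)^t = 2
Take ln of both sides: t × ln(1 + r) = ln(2)
t = ln(2) / ln(1 + r)
t = 0.693147 / 0.131642
t = 5.27

t = ln(2) / ln(1 + r) = 5.27 years


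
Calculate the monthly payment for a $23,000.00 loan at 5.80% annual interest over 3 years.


Loan payment formula: PMT = PV × r / (1 − (1 + r)^(−n))
Monthly rate r = 0.058/12 ≈ 0.00483333, n = 36 months
Denominator: 1 − (1 + 0.058/12)^(−36) = 0.159351
PMT = $23,000.00 × (0.058/12) / 0.159351
PMT = $697.62 per month

PMT = PV × r / (1-(1+r)^(-n)) = $697.62/month


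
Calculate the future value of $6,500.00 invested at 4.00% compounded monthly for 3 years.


Compound interest formula: A = P(1 + r/n)^(nt)
A = $6,500.00 × (1 + 0.04/12)^(12 × 3)
Growth factor: (1 + 0.04/12)^36 = 1.127272
A = $6,500.00 × 1.127272
A = $7,327.27

A = P(1 + r/n)^(nt) = $7,327.27


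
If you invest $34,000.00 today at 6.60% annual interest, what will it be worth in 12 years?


Future value formula: FV = PV × (1 + r)^t
FV = $34,000.00 × (1 + 0.066)^12
FV = $34,000.00 × 2.1532103
FV = $73,209.15

FV = PV × (1 + r)^t = $73,209.15


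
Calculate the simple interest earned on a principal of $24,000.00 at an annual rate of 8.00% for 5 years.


Simple interest formula: I = P × r × t
I = $24,000.00 × 0.08 × 5
I = $9,600.00

I = P × r × t = $9,600.00


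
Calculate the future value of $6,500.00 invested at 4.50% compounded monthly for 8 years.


Compound interest formula: A = P(1 + r/n)^(nt)
A = $6,500.00 × (1 + 0.045/12)^(12 × 8)
Growth factor: (1 + 0.045/12)^96 = 1.432365
A = $6,500.00 × 1.432365
A = $9,310.37

A = P(1 + r/n)^(nt) = $9,310.37


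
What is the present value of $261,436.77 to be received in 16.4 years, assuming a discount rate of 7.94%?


Present value formula: PV = FV / (1 + r)^t
PV = $261,436.77 / (1 + 0.0794)^16.4
PV = $261,436.77 / 3.500996
PV = $74,674.97

PV = FV / (1 + r)^t = $74,674.97


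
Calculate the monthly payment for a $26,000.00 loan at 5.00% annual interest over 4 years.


Loan payment formula: PMT = PV × r / (1 − (1 + r)^(−n))
Monthly rate r = 0.05/12 ≈ 0.00416667, n = 48 months
Denominator: 1 − (1 + 0.05/12)^(−48) = 0.180929
PMT = $26,000.00 × (0.05/12) / 0.180929
PMT = $598.76 per month

PMT = PV × r / (1-(1+r)^(-n)) = $598.76/month


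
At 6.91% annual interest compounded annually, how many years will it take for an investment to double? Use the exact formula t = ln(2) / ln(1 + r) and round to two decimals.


Doubling condition: (1 + r)^t = 2
Take ln of both sides: t × ln(1 + r) = ln(2)
t = ln(2) / ln(1 + r)
t = 0.693147 / 0.066817
t = 10.37

t = ln(2) / ln(1 + r) = 10.37 years


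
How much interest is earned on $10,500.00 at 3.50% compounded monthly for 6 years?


Compound interest earned = final amount − principal.
A = P(1 + r/n)^(nt) = $10,500.00 × (1 + 0.035/12)^(12 × 6) = $12,949.66
Interest = A − P = $12,949.66 − $10,500.00 = $2,449.66

Interest = A - P = $2,449.66


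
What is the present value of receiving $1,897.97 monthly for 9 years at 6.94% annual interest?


Present value of an ordinary annuity: PV = PMT × (1 − (1 + r)^(−n)) / r
Monthly rate r = 0.0694/12 ≈ 0.00578333, n = 108
PV = $1,897.97 × (1 − (1 + 0.0694/12)^(−108)) / (0.0694/12)
PV = $1,897.97 × 80.154489
PV = $152,130.82

PV = PMT × (1-(1+r)^(-n))/r = $152,130.82


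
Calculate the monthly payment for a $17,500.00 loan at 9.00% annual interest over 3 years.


Loan payment formula: PMT = PV × r / (1 − (1 + r)^(−n))
Monthly rate r = 0.09/12 = 0.0075, n = 36 months
Denominator: 1 − (1 + 0.09/12)^(−36) = 0.235851
PMT = $17,500.00 × (0.09/12) / 0.235851
PMT = $556.50 per month

PMT = PV × r / (1-(1+r)^(-n)) = $556.50/month


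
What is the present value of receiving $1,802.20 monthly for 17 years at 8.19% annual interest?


Present value of an ordinary annuity: PV = PMT × (1 − (1 + r)^(−n)) / r
Monthly rate r = 0.0819/12 = 0.006825, n = 204
PV = $1,802.20 × (1 − (1 + 0.0819/12)^(−204)) / (0.0819/12)
PV = $1,802.20 × 109.936817
PV = $198,128.13

PV = PMT × (1-(1+r)^(-n))/r = $198,128.13


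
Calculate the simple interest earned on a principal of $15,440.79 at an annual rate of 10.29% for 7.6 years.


Simple interest formula: I = P × r × t
I = $15,440.79 × 0.1029 × 7.6
I = $12,075.32

I = P × r × t = $12,075.32


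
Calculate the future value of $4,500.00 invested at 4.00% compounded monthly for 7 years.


Compound interest formula: A = P(1 + r/n)^(nt)
A = $4,500.00 × (1 + 0.04/12)^(12 × 7)
Growth factor: (1 + 0.04/12)^84 = 1.322514
A = $4,500.00 × 1.322514
A = $5,951.31

A = P(1 + r/n)^(nt) = $5,951.31


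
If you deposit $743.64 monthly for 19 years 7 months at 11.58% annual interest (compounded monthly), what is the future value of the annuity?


Future value of an ordinary annuity: FV = PMT × ((1 + r)^n − 1) / r
Monthly rate r = 0.1158/12 = 0.00965, n = 235
FV = $743.64 × ((1 + 0.1158/12)^235 − 1) / (0.1158/12)
FV = $743.64 × 886.343767
FV = $659,120.68

FV = PMT × ((1+r)^n - 1)/r = $659,120.68


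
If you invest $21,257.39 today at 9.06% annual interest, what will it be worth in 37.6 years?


Future value formula: FV = PV × (1 + r)^t
FV = $21,257.39 × (1 + 0.0906)^37.6
FV = $21,257.39 × 26.074894
FV = $554,284.19

FV = PV × (1 + r)^t = $554,284.19


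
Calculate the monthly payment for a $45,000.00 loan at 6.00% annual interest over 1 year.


Loan payment formula: PMT = PV × r / (1 − (1 + r)^(−n))
Monthly rate r = 0.06/12 = 0.005, n = 12 months
Denominator: 1 − (1 + 0.06/12)^(−12) = 0.0580947
PMT = $45,000.00 × (0.06/12) / 0.0580947
PMT = $3,872.99 per month

PMT = PV × r / (1-(1+r)^(-n)) = $3,872.99/month


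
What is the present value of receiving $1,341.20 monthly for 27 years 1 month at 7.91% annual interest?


Present value of an ordinary annuity: PV = PMT × (1 − (1 + r)^(−n)) / r
Monthly rate r = 0.0791/12 ≈ 0.00659167, n = 325
PV = $1,341.20 × (1 − (1 + 0.0791/12)^(−325)) / (0.0791/12)
PV = $1,341.20 × 133.7729013
PV = $179,416.22

PV = PMT × (1-(1+r)^(-n))/r = $179,416.22


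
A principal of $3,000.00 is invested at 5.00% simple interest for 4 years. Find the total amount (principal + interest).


Total amount formula: A = P(1 + rt) = P + P·r·t
Interest: I = P × r × t = $3,000.00 × 0.05 × 4 = $600.00
A = P + I = $3,000.00 + $600.00 = $3,600.00

A = P + I = P(1 + rt) = $3,600.00


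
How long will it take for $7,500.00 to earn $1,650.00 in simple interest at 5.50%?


Rearrange the simple interest formula for t:
I = P × r × t  ⇒  t = I / (P × r)
t = $1,650.00 / ($7,500.00 × 0.055)
t = 4

t = I/(P×r) = 4 years


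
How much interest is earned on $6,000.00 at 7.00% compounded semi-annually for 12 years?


Compound interest earned = final amount − principal.
A = P(1 + r/n)^(nt) = $6,000.00 × (1 + 0.07/2)^(2 × 12) = $13,699.97
Interest = A − P = $13,699.97 − $6,000.00 = $7,699.97

Interest = A - P = $7,699.97


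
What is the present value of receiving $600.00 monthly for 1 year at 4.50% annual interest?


Present value of an ordinary annuity: PV = PMT × (1 − (1 + r)^(−n)) / r
Monthly rate r = 0.045/12 = 0.00375, n = 12
PV = $600.00 × (1 − (1 + 0.045/12)^(−12)) / (0.045/12)
PV = $600.00 × 11.712548
PV = $7,027.53

PV = PMT × (1-(1+r)^(-n))/r = $7,027.53


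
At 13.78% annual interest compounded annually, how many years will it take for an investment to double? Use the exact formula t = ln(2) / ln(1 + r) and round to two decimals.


Doubling condition: (1 + r)^t = 2
Take ln of both sides: t × ln(1 + r) = ln(2)
t = ln(2) / ln(1 + r)
t = 0.693147 / 0.129097
t = 5.37

t = ln(2) / ln(1 + r) = 5.37 years


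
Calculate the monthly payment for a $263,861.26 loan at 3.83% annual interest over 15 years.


Loan payment formula: PMT = PV × r / (1 − (1 + r)^(−n))
Monthly rate r = 0.0383/12 ≈ 0.00319167, n = 180 months
Denominator: 1 − (1 + 0.0383/12)^(−180) = 0.436498
PMT = $263,861.26 × (0.0383/12) / 0.436498
PMT = $1,929.35 per month

PMT = PV × r / (1-(1+r)^(-n)) = $1,929.35/month


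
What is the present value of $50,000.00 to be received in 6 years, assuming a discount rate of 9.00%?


Present value formula: PV = FV / (1 + r)^t
PV = $50,000.00 / (1 + 0.09)^6
PV = $50,000.00 / 1.677100
PV = $29,813.37

PV = FV / (1 + r)^t = $29,813.37


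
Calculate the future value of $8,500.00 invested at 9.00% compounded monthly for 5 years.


Compound interest formula: A = P(1 + r/n)^(nt)
A = $8,500.00 × (1 + 0.09/12)^(12 × 5)
Growth factor: (1 + 0.09/12)^60 = 1.565681
A = $8,500.00 × 1.565681
A = $13,308.29

A = P(1 + r/n)^(nt) = $13,308.29


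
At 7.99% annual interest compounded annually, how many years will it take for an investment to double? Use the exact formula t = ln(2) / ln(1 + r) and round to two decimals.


Doubling condition: (1 + r)^t = 2
Take ln of both sides: t × ln(1 + r) = ln(2)
t = ln(2) / ln(1 + r)
t = 0.693147 / 0.076868
t = 9.02

t = ln(2) / ln(1 + r) = 9.02 years


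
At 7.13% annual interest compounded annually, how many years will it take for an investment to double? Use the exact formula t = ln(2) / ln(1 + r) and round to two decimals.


Doubling condition: (1 + r)^t = 2
Take ln of both sides: t × ln(1 + r) = ln(2)
t = ln(2) / ln(1 + r)
t = 0.693147 / 0.068873
t = 10.06

t = ln(2) / ln(1 + r) = 10.06 years


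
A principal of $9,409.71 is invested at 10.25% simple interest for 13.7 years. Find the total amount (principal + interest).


Total amount formula: A = P(1 + rt) = P + P·r·t
Interest: I = P × r × t = $9,409.71 × 0.1025 × 13.7 = $13,213.59
A = P + I = $9,409.71 + $13,213.59 = $22,623.30

A = P + I = P(1 + rt) = $22,623.30


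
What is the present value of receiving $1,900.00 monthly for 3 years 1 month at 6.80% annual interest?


Present value of an ordinary annuity: PV = PMT × (1 − (1 + r)^(−n)) / r
Monthly rate r = 0.068/12 ≈ 0.00566667, n = 37
PV = $1,900.00 × (1 − (1 + 0.068/12)^(−37)) / (0.068/12)
PV = $1,900.00 × 33.293910
PV = $63,258.43

PV = PMT × (1-(1+r)^(-n))/r = $63,258.43


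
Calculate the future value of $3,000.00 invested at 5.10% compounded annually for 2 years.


Compound interest formula: A = P(1 + r/n)^(nt)
A = $3,000.00 × (1 + 0.051/1)^(1 × 2)
Growth factor: (1 + 0.051/1)^2 = 1.104601
A = $3,000.00 × 1.104601
A = $3,313.80

A = P(1 + r/n)^(nt) = $3,313.80


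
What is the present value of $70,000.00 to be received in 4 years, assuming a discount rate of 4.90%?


Present value formula: PV = FV / (1 + r)^t
PV = $70,000.00 / (1 + 0.049)^4
PV = $70,000.00 / 1.2108824
PV = $57,809.08

PV = FV / (1 + r)^t = $57,809.08


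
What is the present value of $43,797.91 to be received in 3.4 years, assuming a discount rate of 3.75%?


Present value formula: PV = FV / (1 + r)^t
PV = $43,797.91 / (1 + 0.0375)^3.4
PV = $43,797.91 / 1.1333383
PV = $38,645.05

PV = FV / (1 + r)^t = $38,645.05


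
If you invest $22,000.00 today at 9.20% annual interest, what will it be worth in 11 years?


Future value formula: FV = PV × (1 + r)^t
FV = $22,000.00 × (1 + 0.092)^11
FV = $22,000.00 × 2.63298886
FV = $57,925.75

FV = PV × (1 + r)^t = $57,925.75


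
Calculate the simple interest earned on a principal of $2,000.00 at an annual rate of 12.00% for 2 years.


Simple interest formula: I = P × r × t
I = $2,000.00 × 0.12 × 2
I = $480.00

I = P × r × t = $480.00


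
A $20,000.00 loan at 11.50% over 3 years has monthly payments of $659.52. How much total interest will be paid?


Total paid over the life of the loan = PMT × n.
Total paid = $659.52 × 36 = $23,742.72
Total interest = total paid − principal = $23,742.72 − $20,000.00 = $3,742.72

Total interest = (PMT × n) - PV = $3,742.72


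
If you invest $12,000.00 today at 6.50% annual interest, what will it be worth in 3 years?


Future value formula: FV = PV × (1 + r)^t
FV = $12,000.00 × (1 + 0.065)^3
FV = $12,000.00 × 1.207950
FV = $14,495.40

FV = PV × (1 + r)^t = $14,495.40


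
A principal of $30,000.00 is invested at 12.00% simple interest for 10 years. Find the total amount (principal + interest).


Total amount formula: A = P(1 + rt) = P + P·r·t
Interest: I = P × r × t = $30,000.00 × 0.12 × 10 = $36,000.00
A = P + I = $30,000.00 + $36,000.00 = $66,000.00

A = P + I = P(1 + rt) = $66,000.00


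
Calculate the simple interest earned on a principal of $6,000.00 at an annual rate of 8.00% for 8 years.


Simple interest formula: I = P × r × t
I = $6,000.00 × 0.08 × 8
I = $3,840.00

I = P × r × t = $3,840.00


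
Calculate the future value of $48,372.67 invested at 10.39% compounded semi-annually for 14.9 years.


Compound interest formula: A = P(1 + r/n)^(nt)
A = $48,372.67 × (1 + 0.1039/2)^(2 × 14.9)
Growth factor: (1 + 0.1039/2)^29.8 = 4.5232847
A = $48,372.67 × 4.5232847
A = $218,803.36

A = P(1 + r/n)^(nt) = $218,803.36


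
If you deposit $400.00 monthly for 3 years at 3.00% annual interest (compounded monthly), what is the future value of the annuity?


Future value of an ordinary annuity: FV = PMT × ((1 + r)^n − 1) / r
Monthly rate r = 0.03/12 = 0.0025, n = 36
FV = $400.00 × ((1 + 0.03/12)^36 − 1) / (0.03/12)
FV = $400.00 × 37.620560
FV = $15,048.22

FV = PMT × ((1+r)^n - 1)/r = $15,048.22


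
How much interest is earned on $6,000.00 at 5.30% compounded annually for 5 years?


Compound interest earned = final amount − principal.
A = P(1 + r/n)^(nt) = $6,000.00 × (1 + 0.053/1)^(1 × 5) = $7,767.71
Interest = A − P = $7,767.71 − $6,000.00 = $1,767.71

Interest = A - P = $1,767.71


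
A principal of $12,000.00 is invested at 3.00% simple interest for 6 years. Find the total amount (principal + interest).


Total amount formula: A = P(1 + rt) = P + P·r·t
Interest: I = P × r × t = $12,000.00 × 0.03 × 6 = $2,160.00
A = P + I = $12,000.00 + $2,160.00 = $14,160.00

A = P + I = P(1 + rt) = $14,160.00


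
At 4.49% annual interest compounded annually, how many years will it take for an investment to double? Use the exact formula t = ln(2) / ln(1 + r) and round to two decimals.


Doubling condition: (1 + r)^t = 2
Take ln of both sides: t × ln(1 + r) = ln(2)
t = ln(2) / ln(1 + r)
t = 0.693147 / 0.043921
t = 15.78

t = ln(2) / ln(1 + r) = 15.78 years


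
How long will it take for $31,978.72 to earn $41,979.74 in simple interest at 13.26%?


Rearrange the simple interest formula for t:
I = P × r × t  ⇒  t = I / (P × r)
t = $41,979.74 / ($31,978.72 × 0.1326)
t = 9.9

t = I/(P×r) = 9.9 years


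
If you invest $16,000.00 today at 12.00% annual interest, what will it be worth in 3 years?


Future value formula: FV = PV × (1 + r)^t
FV = $16,000.00 × (1 + 0.12)^3
FV = $16,000.00 × 1.404928
FV = $22,478.85

FV = PV × (1 + r)^t = $22,478.85


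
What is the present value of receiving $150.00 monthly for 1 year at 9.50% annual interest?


Present value of an ordinary annuity: PV = PMT × (1 − (1 + r)^(−n)) / r
Monthly rate r = 0.095/12 ≈ 0.00791667, n = 12
PV = $150.00 × (1 − (1 + 0.095/12)^(−12)) / (0.095/12)
PV = $150.00 × 11.404653
PV = $1,710.70

PV = PMT × (1-(1+r)^(-n))/r = $1,710.70


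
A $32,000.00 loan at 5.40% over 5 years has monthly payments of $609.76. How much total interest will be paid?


Total paid over the life of the loan = PMT × n.
Total paid = $609.76 × 60 = $36,585.60
Total interest = total paid − principal = $36,585.60 − $32,000.00 = $4,585.60

Total interest = (PMT × n) - PV = $4,585.60


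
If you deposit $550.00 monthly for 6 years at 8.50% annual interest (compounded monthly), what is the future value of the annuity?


Future value of an ordinary annuity: FV = PMT × ((1 + r)^n − 1) / r
Monthly rate r = 0.085/12 ≈ 0.00708333, n = 72
FV = $550.00 × ((1 + 0.085/12)^72 − 1) / (0.085/12)
FV = $550.00 × 93.501188
FV = $51,425.65

FV = PMT × ((1+r)^n - 1)/r = $51,425.65


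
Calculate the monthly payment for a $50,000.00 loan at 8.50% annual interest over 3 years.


Loan payment formula: PMT = PV × r / (1 − (1 + r)^(−n))
Monthly rate r = 0.085/12 ≈ 0.00708333, n = 36 months
Denominator: 1 − (1 + 0.085/12)^(−36) = 0.2243866
PMT = $50,000.00 × (0.085/12) / 0.2243866
PMT = $1,578.38 per month

PMT = PV × r / (1-(1+r)^(-n)) = $1,578.38/month


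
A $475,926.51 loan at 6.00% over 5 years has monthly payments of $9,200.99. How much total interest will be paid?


Total paid over the life of the loan = PMT × n.
Total paid = $9,200.99 × 60 = $552,059.40
Total interest = total paid − principal = $552,059.40 − $475,926.51 = $76,132.89

Total interest = (PMT × n) - PV = $76,132.89


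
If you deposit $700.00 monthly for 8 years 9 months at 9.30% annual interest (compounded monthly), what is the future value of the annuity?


Future value of an ordinary annuity: FV = PMT × ((1 + r)^n − 1) / r
Monthly rate r = 0.093/12 = 0.00775, n = 105
FV = $700.00 × ((1 + 0.093/12)^105 − 1) / (0.093/12)
FV = $700.00 × 161.198218
FV = $112,838.75

FV = PMT × ((1+r)^n - 1)/r = $112,838.75


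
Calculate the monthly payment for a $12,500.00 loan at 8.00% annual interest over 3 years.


Loan payment formula: PMT = PV × r / (1 − (1 + r)^(−n))
Monthly rate r = 0.08/12 ≈ 0.00666667, n = 36 months
Denominator: 1 − (1 + 0.08/12)^(−36) = 0.2127454
PMT = $12,500.00 × (0.08/12) / 0.2127454
PMT = $391.70 per month

PMT = PV × r / (1-(1+r)^(-n)) = $391.70/month


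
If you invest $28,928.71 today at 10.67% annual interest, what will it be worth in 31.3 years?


Future value formula: FV = PV × (1 + r)^t
FV = $28,928.71 × (1 + 0.1067)^31.3
FV = $28,928.71 × 23.8856014
FV = $690,979.64

FV = PV × (1 + r)^t = $690,979.64


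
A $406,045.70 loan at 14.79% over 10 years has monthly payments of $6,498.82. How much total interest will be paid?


Total paid over the life of the loan = PMT × n.
Total paid = $6,498.82 × 120 = $779,858.40
Total interest = total paid − principal = $779,858.40 − $406,045.70 = $373,812.70

Total interest = (PMT × n) - PV = $373,812.70


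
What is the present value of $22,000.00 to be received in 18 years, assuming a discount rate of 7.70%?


Present value formula: PV = FV / (1 + r)^t
PV = $22,000.00 / (1 + 0.077)^18
PV = $22,000.00 / 3.800867
PV = $5,788.15

PV = FV / (1 + r)^t = $5,788.15


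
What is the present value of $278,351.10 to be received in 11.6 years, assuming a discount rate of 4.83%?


Present value formula: PV = FV / (1 + r)^t
PV = $278,351.10 / (1 + 0.0483)^11.6
PV = $278,351.10 / 1.7283544
PV = $161,049.78

PV = FV / (1 + r)^t = $161,049.78


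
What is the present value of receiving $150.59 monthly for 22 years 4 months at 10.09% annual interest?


Present value of an ordinary annuity: PV = PMT × (1 − (1 + r)^(−n)) / r
Monthly rate r = 0.1009/12 ≈ 0.00840833, n = 268
PV = $150.59 × (1 − (1 + 0.1009/12)^(−268)) / (0.1009/12)
PV = $150.59 × 106.319261
PV = $16,010.62

PV = PMT × (1-(1+r)^(-n))/r = $16,010.62


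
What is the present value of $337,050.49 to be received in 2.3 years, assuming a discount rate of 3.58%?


Present value formula: PV = FV / (1 + r)^t
PV = $337,050.49 / (1 + 0.0358)^2.3
PV = $337,050.49 / 1.08426287
PV = $310,856.80

PV = FV / (1 + r)^t = $310,856.80


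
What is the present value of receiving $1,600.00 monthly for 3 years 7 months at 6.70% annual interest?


Present value of an ordinary annuity: PV = PMT × (1 − (1 + r)^(−n)) / r
Monthly rate r = 0.067/12 ≈ 0.00558333, n = 43
PV = $1,600.00 × (1 − (1 + 0.067/12)^(−43)) / (0.067/12)
PV = $1,600.00 × 38.133544
PV = $61,013.67

PV = PMT × (1-(1+r)^(-n))/r = $61,013.67


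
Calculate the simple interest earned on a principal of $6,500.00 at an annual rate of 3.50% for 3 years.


Simple interest formula: I = P × r × t
I = $6,500.00 × 0.035 × 3
I = $682.50

I = P × r × t = $682.50


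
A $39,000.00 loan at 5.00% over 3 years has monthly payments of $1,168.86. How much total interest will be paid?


Total paid over the life of the loan = PMT × n.
Total paid = $1,168.86 × 36 = $42,078.96
Total interest = total paid − principal = $42,078.96 − $39,000.00 = $3,078.96

Total interest = (PMT × n) - PV = $3,078.96


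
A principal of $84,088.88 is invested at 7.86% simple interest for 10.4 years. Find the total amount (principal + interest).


Total amount formula: A = P(1 + rt) = P + P·r·t
Interest: I = P × r × t = $84,088.88 × 0.0786 × 10.4 = $68,737.61
A = P + I = $84,088.88 + $68,737.61 = $152,826.49

A = P + I = P(1 + rt) = $152,826.49


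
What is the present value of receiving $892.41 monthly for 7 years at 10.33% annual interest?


Present value of an ordinary annuity: PV = PMT × (1 − (1 + r)^(−n)) / r
Monthly rate r = 0.1033/12 ≈ 0.00860833, n = 84
PV = $892.41 × (1 − (1 + 0.1033/12)^(−84)) / (0.1033/12)
PV = $892.41 × 59.622502
PV = $53,207.72

PV = PMT × (1-(1+r)^(-n))/r = $53,207.72


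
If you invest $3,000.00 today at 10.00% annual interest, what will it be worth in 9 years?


Future value formula: FV = PV × (1 + r)^t
FV = $3,000.00 × (1 + 0.1)^9
FV = $3,000.00 × 2.357948
FV = $7,073.84

FV = PV × (1 + r)^t = $7,073.84


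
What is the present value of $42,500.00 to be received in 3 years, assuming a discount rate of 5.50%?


Present value formula: PV = FV / (1 + r)^t
PV = $42,500.00 / (1 + 0.055)^3
PV = $42,500.00 / 1.1742414
PV = $36,193.58

PV = FV / (1 + r)^t = $36,193.58


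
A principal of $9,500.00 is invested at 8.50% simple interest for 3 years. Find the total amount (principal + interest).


Total amount formula: A = P(1 + rt) = P + P·r·t
Interest: I = P × r × t = $9,500.00 × 0.085 × 3 = $2,422.50
A = P + I = $9,500.00 + $2,422.50 = $11,922.50

A = P + I = P(1 + rt) = $11,922.50


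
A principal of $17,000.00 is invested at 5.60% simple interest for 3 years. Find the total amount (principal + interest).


Total amount formula: A = P(1 + rt) = P + P·r·t
Interest: I = P × r × t = $17,000.00 × 0.056 × 3 = $2,856.00
A = P + I = $17,000.00 + $2,856.00 = $19,856.00

A = P + I = P(1 + rt) = $19,856.00


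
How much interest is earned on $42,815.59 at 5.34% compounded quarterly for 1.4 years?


Compound interest earned = final amount − principal.
A = P(1 + r/n)^(nt) = $42,815.59 × (1 + 0.0534/4)^(4 × 1.4) = $46,116.36
Interest = A − P = $46,116.36 − $42,815.59 = $3,300.77

Interest = A - P = $3,300.77


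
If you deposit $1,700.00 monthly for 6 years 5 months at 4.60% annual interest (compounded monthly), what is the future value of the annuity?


Future value of an ordinary annuity: FV = PMT × ((1 + r)^n − 1) / r
Monthly rate r = 0.046/12 ≈ 0.00383333, n = 77
FV = $1,700.00 × ((1 + 0.046/12)^77 − 1) / (0.046/12)
FV = $1,700.00 × 89.371931
FV = $151,932.28

FV = PMT × ((1+r)^n - 1)/r = $151,932.28


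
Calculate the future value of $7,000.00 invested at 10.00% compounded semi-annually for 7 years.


Compound interest formula: A = P(1 + r/n)^(nt)
A = $7,000.00 × (1 + 0.1/2)^(2 × 7)
Growth factor: (1 + 0.1/2)^14 = 1.979932
A = $7,000.00 × 1.979932
A = $13,859.52

A = P(1 + r/n)^(nt) = $13,859.52


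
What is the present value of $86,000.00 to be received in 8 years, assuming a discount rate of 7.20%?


Present value formula: PV = FV / (1 + r)^t
PV = $86,000.00 / (1 + 0.072)^8
PV = $86,000.00 / 1.7440474
PV = $49,310.59

PV = FV / (1 + r)^t = $49,310.59


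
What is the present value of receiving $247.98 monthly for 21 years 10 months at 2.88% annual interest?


Present value of an ordinary annuity: PV = PMT × (1 − (1 + r)^(−n)) / r
Monthly rate r = 0.0288/12 = 0.0024, n = 262
PV = $247.98 × (1 − (1 + 0.0288/12)^(−262)) / (0.0288/12)
PV = $247.98 × 194.319517
PV = $48,187.35

PV = PMT × (1-(1+r)^(-n))/r = $48,187.35


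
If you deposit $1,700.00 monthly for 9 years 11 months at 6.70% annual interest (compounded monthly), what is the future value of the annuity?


Future value of an ordinary annuity: FV = PMT × ((1 + r)^n − 1) / r
Monthly rate r = 0.067/12 ≈ 0.00558333, n = 119
FV = $1,700.00 × ((1 + 0.067/12)^119 − 1) / (0.067/12)
FV = $1,700.00 × 168.316773
FV = $286,138.51

FV = PMT × ((1+r)^n - 1)/r = $286,138.51


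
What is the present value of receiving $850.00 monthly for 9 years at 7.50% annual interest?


Present value of an ordinary annuity: PV = PMT × (1 − (1 + r)^(−n)) / r
Monthly rate r = 0.075/12 = 0.00625, n = 108
PV = $850.00 × (1 − (1 + 0.075/12)^(−108)) / (0.075/12)
PV = $850.00 × 78.363665
PV = $66,609.12

PV = PMT × (1-(1+r)^(-n))/r = $66,609.12


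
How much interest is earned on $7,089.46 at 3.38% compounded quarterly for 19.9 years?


Compound interest earned = final amount − principal.
A = P(1 + r/n)^(nt) = $7,089.46 × (1 + 0.0338/4)^(4 × 19.9) = $13,851.63
Interest = A − P = $13,851.63 − $7,089.46 = $6,762.17

Interest = A - P = $6,762.17


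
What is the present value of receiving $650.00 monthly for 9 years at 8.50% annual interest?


Present value of an ordinary annuity: PV = PMT × (1 − (1 + r)^(−n)) / r
Monthly rate r = 0.085/12 ≈ 0.00708333, n = 108
PV = $650.00 × (1 − (1 + 0.085/12)^(−108)) / (0.085/12)
PV = $650.00 × 75.304875
PV = $48,948.17

PV = PMT × (1-(1+r)^(-n))/r = $48,948.17


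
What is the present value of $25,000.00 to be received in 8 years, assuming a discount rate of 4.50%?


Present value formula: PV = FV / (1 + r)^t
PV = $25,000.00 / (1 + 0.045)^8
PV = $25,000.00 / 1.4221006
PV = $17,579.63

PV = FV / (1 + r)^t = $17,579.63


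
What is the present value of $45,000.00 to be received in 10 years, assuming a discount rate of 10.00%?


Present value formula: PV = FV / (1 + r)^t
PV = $45,000.00 / (1 + 0.1)^10
PV = $45,000.00 / 2.593742
PV = $17,349.45

PV = FV / (1 + r)^t = $17,349.45


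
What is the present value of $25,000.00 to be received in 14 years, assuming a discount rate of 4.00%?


Present value formula: PV = FV / (1 + r)^t
PV = $25,000.00 / (1 + 0.04)^14
PV = $25,000.00 / 1.731676
PV = $14,436.88

PV = FV / (1 + r)^t = $14,436.88


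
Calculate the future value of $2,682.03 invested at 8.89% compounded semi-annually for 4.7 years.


Compound interest formula: A = P(1 + r/n)^(nt)
A = $2,682.03 × (1 + 0.0889/2)^(2 × 4.7)
Growth factor: (1 + 0.0889/2)^9.4 = 1.505026
A = $2,682.03 × 1.505026
A = $4,036.52

A = P(1 + r/n)^(nt) = $4,036.52


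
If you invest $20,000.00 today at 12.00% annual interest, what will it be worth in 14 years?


Future value formula: FV = PV × (1 + r)^t
FV = $20,000.00 × (1 + 0.12)^14
FV = $20,000.00 × 4.8871123
FV = $97,742.25

FV = PV × (1 + r)^t = $97,742.25


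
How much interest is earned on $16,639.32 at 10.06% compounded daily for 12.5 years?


Compound interest earned = final amount − principal.
A = P(1 + r/n)^(nt) = $16,639.32 × (1 + 0.1006/365)^(365 × 12.5) = $58,504.01
Interest = A − P = $58,504.01 − $16,639.32 = $41,864.69

Interest = A - P = $41,864.69


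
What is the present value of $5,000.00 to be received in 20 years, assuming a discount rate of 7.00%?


Present value formula: PV = FV / (1 + r)^t
PV = $5,000.00 / (1 + 0.07)^20
PV = $5,000.00 / 3.869684
PV = $1,292.10

PV = FV / (1 + r)^t = $1,292.10


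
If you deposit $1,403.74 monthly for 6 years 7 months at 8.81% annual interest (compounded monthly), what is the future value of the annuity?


Future value of an ordinary annuity: FV = PMT × ((1 + r)^n − 1) / r
Monthly rate r = 0.0881/12 ≈ 0.00734167, n = 79
FV = $1,403.74 × ((1 + 0.0881/12)^79 − 1) / (0.0881/12)
FV = $1,403.74 × 106.548494
FV = $149,566.38

FV = PMT × ((1+r)^n - 1)/r = $149,566.38


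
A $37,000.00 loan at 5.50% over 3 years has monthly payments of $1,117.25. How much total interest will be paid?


Total paid over the life of the loan = PMT × n.
Total paid = $1,117.25 × 36 = $40,221.00
Total interest = total paid − principal = $40,221.00 − $37,000.00 = $3,221.00

Total interest = (PMT × n) - PV = $3,221.00


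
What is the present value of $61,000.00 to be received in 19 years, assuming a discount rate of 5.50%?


Present value formula: PV = FV / (1 + r)^t
PV = $61,000.00 / (1 + 0.055)^19
PV = $61,000.00 / 2.765647
PV = $22,056.32

PV = FV / (1 + r)^t = $22,056.32


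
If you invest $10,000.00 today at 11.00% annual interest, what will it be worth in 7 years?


Future value formula: FV = PV × (1 + r)^t
FV = $10,000.00 × (1 + 0.11)^7
FV = $10,000.00 × 2.076160
FV = $20,761.60

FV = PV × (1 + r)^t = $20,761.60


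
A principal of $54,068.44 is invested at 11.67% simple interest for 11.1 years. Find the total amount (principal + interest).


Total amount formula: A = P(1 + rt) = P + P·r·t
Interest: I = P × r × t = $54,068.44 × 0.1167 × 11.1 = $70,038.64
A = P + I = $54,068.44 + $70,038.64 = $124,107.08

A = P + I = P(1 + rt) = $124,107.08


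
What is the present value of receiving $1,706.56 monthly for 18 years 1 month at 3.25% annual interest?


Present value of an ordinary annuity: PV = PMT × (1 − (1 + r)^(−n)) / r
Monthly rate r = 0.0325/12 ≈ 0.00270833, n = 217
PV = $1,706.56 × (1 − (1 + 0.0325/12)^(−217)) / (0.0325/12)
PV = $1,706.56 × 163.923460
PV = $279,745.22

PV = PMT × (1-(1+r)^(-n))/r = $279,745.22


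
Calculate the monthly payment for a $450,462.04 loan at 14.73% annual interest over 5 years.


Loan payment formula: PMT = PV × r / (1 − (1 + r)^(−n))
Monthly rate r = 0.1473/12 = 0.012275, n = 60 months
Denominator: 1 − (1 + 0.1473/12)^(−60) = 0.519062
PMT = $450,462.04 × (0.1473/12) / 0.519062
PMT = $10,652.72 per month

PMT = PV × r / (1-(1+r)^(-n)) = $10,652.72/month


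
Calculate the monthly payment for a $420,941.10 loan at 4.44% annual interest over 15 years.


Loan payment formula: PMT = PV × r / (1 − (1 + r)^(−n))
Monthly rate r = 0.0444/12 = 0.0037, n = 180 months
Denominator: 1 − (1 + 0.0444/12)^(−180) = 0.485609
PMT = $420,941.10 × (0.0444/12) / 0.485609
PMT = $3,207.28 per month

PMT = PV × r / (1-(1+r)^(-n)) = $3,207.28/month
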